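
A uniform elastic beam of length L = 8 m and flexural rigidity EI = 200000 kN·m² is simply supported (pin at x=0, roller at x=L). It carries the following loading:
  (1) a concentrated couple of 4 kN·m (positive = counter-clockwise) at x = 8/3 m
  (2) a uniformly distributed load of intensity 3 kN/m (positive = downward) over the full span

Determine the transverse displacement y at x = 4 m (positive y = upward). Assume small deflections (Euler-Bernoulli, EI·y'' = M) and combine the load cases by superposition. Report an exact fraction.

Load 1 — applied couple M₀=4 kN·m at a=8/3 m (b=L-a=16/3):
  y_1 = (M₀x³/(6L)-M₀(x-a)²/2+C₁x)/EI  [x>a] with C₁=M₀(3b²-L²)/(6L)=16/9 = (4·4³/(6·8)-4·(4-(8/3))²/2+(16/9)·4)/200000 = 1/22500 m
Load 2 — uniform load w=3 kN/m over full span:
  y_2 = -wx(L³-2Lx²+x³)/(24EI) = -3·4·(8³-2·8·4²+4³)/(24·200000) = -1/1250 m
Superposition: y = Σ y_i = -17/22500 m ≈ -0.000756 m

y(4) = -17/22500 m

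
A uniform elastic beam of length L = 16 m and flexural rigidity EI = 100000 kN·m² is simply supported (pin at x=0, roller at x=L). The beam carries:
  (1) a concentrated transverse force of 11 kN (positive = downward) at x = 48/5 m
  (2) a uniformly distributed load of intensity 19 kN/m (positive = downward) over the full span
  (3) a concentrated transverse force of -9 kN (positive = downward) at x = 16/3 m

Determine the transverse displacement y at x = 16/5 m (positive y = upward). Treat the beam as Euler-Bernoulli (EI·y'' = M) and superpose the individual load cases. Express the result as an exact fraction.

y(16/5) = -1702912/17578125 m

Load 1 — point force P=11 kN at a=48/5 m (b=L-a=32/5):
  y_1 = -Pbx(L²-b²-x²)/(6LEI)  [x≤a] = -11·(32/5)·(16/5)·(16²-(32/5)²-(16/5)²)/(6·16·100000) = -5632/1171875 m
Load 2 — uniform load w=19 kN/m over full span:
  y_2 = -wx(L³-2Lx²+x³)/(24EI) = -19·(16/5)·(16³-2·16·(16/5)²+(16/5)³)/(24·100000) = -564224/5859375 m
Load 3 — point force P=-9 kN at a=16/3 m (b=L-a=32/3):
  y_3 = -Pbx(L²-b²-x²)/(6LEI)  [x≤a] = -(-9)·(32/3)·(16/5)·(16²-(32/3)²-(16/5)²)/(6·16·100000) = 14848/3515625 m
Superposition: y = Σ y_i = -1702912/17578125 m ≈ -0.096877 m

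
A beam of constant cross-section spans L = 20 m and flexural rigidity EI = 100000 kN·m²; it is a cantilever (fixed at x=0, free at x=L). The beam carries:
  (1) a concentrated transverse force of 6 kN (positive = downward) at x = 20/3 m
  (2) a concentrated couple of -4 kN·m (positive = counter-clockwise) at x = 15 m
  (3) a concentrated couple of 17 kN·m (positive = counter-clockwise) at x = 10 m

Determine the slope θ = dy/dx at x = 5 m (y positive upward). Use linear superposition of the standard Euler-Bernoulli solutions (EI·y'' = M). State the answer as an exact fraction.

Load 1 — point force P=6 kN at a=20/3 m (b=L-a=40/3):
  θ_1 = -Px(2a-x)/(2EI)  [x≤a] = -6·5·(2·(20/3)-5)/(2·100000) = -1/800 rad
Load 2 — applied couple M₀=-4 kN·m at a=15 m (b=L-a=5):
  θ_2 = M₀x/EI  [x≤a] = (-4)·5/100000 = -1/5000 rad
Load 3 — applied couple M₀=17 kN·m at a=10 m (b=L-a=10):
  θ_3 = M₀x/EI  [x≤a] = 17·5/100000 = 17/20000 rad
Superposition: θ = Σ θ_i = -3/5000 rad ≈ -0.000600 rad

θ(5) = -3/5000 rad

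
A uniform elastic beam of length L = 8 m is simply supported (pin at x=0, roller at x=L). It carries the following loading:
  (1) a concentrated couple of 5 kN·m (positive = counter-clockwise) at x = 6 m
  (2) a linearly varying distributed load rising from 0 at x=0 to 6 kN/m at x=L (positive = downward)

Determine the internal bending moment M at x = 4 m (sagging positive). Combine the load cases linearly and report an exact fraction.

M(4) = 53/2 kN·m

Load 1 — applied couple M₀=5 kN·m at a=6 m (b=L-a=2):
  M_1 = M₀x/L  [x≤a] = 5·4/8 = 5/2 kN·m
Load 2 — triangular load w₀=6 kN/m (0→w₀ over full span):
  M_2 = w₀Lx/6 - w₀x³/(6L) = 6·8·4/6 - 6·4³/(6·8) = 24 kN·m
Superposition: M = Σ M_i = 53/2 kN·m ≈ 26.500000 kN·m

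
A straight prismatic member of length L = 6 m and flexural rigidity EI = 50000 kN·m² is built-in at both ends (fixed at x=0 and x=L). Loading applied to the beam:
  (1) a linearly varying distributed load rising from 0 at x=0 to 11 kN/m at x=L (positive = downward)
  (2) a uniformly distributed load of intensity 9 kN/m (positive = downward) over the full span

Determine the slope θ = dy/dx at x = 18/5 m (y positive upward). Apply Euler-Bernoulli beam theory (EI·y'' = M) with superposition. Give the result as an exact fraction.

Load 1 — triangular load w₀=11 kN/m (0→w₀ over full span):
  θ_1 = -w₀(2x(L-x)(L-2x)(x+2L)+x²(L-x)²)/(120LEI) = -11·(2·(18/5)·(6-(18/5))·(6-2·(18/5))·((18/5)+2·6)+(18/5)²·(6-(18/5))²)/(120·6·50000) = 297/3906250 rad
Load 2 — uniform load w=9 kN/m over full span:
  θ_2 = -wx(L-x)(L-2x)/(12EI) = -9·(18/5)·(6-(18/5))·(6-2·(18/5))/(12·50000) = 243/1562500 rad
Superposition: θ = Σ θ_i = 1809/7812500 rad ≈ 0.000232 rad

θ(18/5) = 1809/7812500 rad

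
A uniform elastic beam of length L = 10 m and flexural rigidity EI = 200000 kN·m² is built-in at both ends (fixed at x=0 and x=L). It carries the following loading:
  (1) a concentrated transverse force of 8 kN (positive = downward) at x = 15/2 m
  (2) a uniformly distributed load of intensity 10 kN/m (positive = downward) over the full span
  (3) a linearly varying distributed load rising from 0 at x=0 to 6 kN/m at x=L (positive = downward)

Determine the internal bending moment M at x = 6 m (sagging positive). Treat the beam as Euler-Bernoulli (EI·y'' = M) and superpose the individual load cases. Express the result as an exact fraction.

M(6) = 3169/60 kN·m

Load 1 — point force P=8 kN at a=15/2 m (b=L-a=5/2):
  M_1 = Pb²(3a+b)x/L³ - Pab²/L²  [x≤a] = 8·(5/2)²·(3·(15/2)+(5/2))·6/10³ - 8·(15/2)·(5/2)²/10² = 15/4 kN·m
Load 2 — uniform load w=10 kN/m over full span:
  M_2 = wLx/2 - wL²/12 - wx²/2 = 10·10·6/2 - 10·10²/12 - 10·6²/2 = 110/3 kN·m
Load 3 — triangular load w₀=6 kN/m (0→w₀ over full span):
  M_3 = 3w₀Lx/20 - w₀L²/30 - w₀x³/(6L) = 3·6·10·6/20 - 6·10²/30 - 6·6³/(6·10) = 62/5 kN·m
Superposition: M = Σ M_i = 3169/60 kN·m ≈ 52.816667 kN·m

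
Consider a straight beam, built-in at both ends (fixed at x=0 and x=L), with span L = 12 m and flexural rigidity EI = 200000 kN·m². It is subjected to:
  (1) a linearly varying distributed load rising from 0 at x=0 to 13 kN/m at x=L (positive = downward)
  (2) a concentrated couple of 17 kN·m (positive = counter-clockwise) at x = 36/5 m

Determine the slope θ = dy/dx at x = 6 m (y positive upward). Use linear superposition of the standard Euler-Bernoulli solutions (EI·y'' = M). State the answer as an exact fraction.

Load 1 — triangular load w₀=13 kN/m (0→w₀ over full span):
  θ_1 = -w₀(2x(L-x)(L-2x)(x+2L)+x²(L-x)²)/(120LEI) = -13·(2·6·(12-6)·(12-2·6)·(6+2·12)+6²·(12-6)²)/(120·12·200000) = -117/2000000 rad
Load 2 — applied couple M₀=17 kN·m at a=36/5 m (b=L-a=24/5):
  θ_2 = (R_Ax²/2 - M_Ax)/EI  [x≤a] with R_A=51/25, M_A=136/25 = ((51/25)·6²/2 - (136/25)·6)/200000 = 51/2500000 rad
Superposition: θ = Σ θ_i = -381/10000000 rad ≈ -0.000038 rad

θ(6) = -381/10000000 rad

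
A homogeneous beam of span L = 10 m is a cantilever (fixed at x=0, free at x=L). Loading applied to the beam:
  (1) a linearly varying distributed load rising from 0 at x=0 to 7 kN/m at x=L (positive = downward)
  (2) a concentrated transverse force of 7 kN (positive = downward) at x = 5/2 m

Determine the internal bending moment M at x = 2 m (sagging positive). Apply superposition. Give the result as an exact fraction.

M(2) = -5033/30 kN·m

Load 1 — triangular load w₀=7 kN/m (0→w₀ over full span):
  M_1 = w₀Lx/2 - w₀L²/3 - w₀x³/(6L) = 7·10·2/2 - 7·10²/3 - 7·2³/(6·10) = -2464/15 kN·m
Load 2 — point force P=7 kN at a=5/2 m (b=L-a=15/2):
  M_2 = -P(a-x)  [x≤a] = -7·((5/2)-2) = -7/2 kN·m
Superposition: M = Σ M_i = -5033/30 kN·m ≈ -167.766667 kN·m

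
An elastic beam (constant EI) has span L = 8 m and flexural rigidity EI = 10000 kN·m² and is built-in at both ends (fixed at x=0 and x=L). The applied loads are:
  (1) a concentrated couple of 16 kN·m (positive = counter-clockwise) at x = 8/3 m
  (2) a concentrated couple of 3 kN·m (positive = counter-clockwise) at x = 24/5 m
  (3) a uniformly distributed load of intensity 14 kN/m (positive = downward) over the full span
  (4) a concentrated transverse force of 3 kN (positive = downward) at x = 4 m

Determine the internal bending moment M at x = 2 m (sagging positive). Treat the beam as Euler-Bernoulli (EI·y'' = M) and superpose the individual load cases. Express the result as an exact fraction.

Load 1 — applied couple M₀=16 kN·m at a=8/3 m (b=L-a=16/3):
  M_1 = R_Ax - M_A  [x≤a] with R_A=8/3, M_A=0 = (8/3)·2 - 0 = 16/3 kN·m
Load 2 — applied couple M₀=3 kN·m at a=24/5 m (b=L-a=16/5):
  M_2 = R_Ax - M_A  [x≤a] with R_A=27/50, M_A=24/25 = (27/50)·2 - (24/25) = 3/25 kN·m
Load 3 — uniform load w=14 kN/m over full span:
  M_3 = wLx/2 - wL²/12 - wx²/2 = 14·8·2/2 - 14·8²/12 - 14·2²/2 = 28/3 kN·m
Load 4 — point force P=3 kN at a=4 m (b=L-a=4):
  M_4 = Pb²(3a+b)x/L³ - Pab²/L²  [x≤a] = 3·4²·(3·4+4)·2/8³ - 3·4·4²/8² = 0 kN·m
Superposition: M = Σ M_i = 1109/75 kN·m ≈ 14.786667 kN·m

M(2) = 1109/75 kN·m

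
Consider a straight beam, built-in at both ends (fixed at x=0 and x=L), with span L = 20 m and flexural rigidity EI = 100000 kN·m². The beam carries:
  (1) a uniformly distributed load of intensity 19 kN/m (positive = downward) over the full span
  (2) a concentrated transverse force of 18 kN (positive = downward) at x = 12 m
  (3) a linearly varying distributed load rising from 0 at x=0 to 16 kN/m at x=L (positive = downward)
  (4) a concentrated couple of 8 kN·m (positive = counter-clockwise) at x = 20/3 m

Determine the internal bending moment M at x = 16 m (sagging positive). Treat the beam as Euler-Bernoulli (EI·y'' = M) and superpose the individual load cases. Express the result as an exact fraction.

M(16) = -8044/375 kN·m

Load 1 — uniform load w=19 kN/m over full span:
  M_1 = wLx/2 - wL²/12 - wx²/2 = 19·20·16/2 - 19·20²/12 - 19·16²/2 = -76/3 kN·m
Load 2 — point force P=18 kN at a=12 m (b=L-a=8):
  M_2 = Pa²(a+3b)(L-x)/L³ - Pa²b/L²  [x>a] = 18·12²·(12+3·8)·(20-16)/20³ - 18·12²·8/20² = -648/125 kN·m
Load 3 — triangular load w₀=16 kN/m (0→w₀ over full span):
  M_3 = 3w₀Lx/20 - w₀L²/30 - w₀x³/(6L) = 3·16·20·16/20 - 16·20²/30 - 16·16³/(6·20) = 128/15 kN·m
Load 4 — applied couple M₀=8 kN·m at a=20/3 m (b=L-a=40/3):
  M_4 = R_Ax - M_A - M₀  [x>a] with R_A=8/15, M_A=0 = (8/15)·16 - 0 - 8 = 8/15 kN·m
Superposition: M = Σ M_i = -8044/375 kN·m ≈ -21.450667 kN·m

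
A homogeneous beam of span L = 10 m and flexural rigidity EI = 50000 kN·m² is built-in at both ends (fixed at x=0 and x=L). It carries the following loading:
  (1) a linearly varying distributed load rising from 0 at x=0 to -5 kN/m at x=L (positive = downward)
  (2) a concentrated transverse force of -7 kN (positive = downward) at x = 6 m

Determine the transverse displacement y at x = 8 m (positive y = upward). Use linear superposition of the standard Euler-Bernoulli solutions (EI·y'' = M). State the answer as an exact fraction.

y(8) = 4123/4687500 m

Load 1 — triangular load w₀=-5 kN/m (0→w₀ over full span):
  y_1 = -w₀x²(L-x)²(x+2L)/(120LEI) = -(-5)·8²·(10-8)²·(8+2·10)/(120·10·50000) = 28/46875 m
Load 2 — point force P=-7 kN at a=6 m (b=L-a=4):
  y_2 = -Pa²(L-x)²(3bL-(3b+a)(L-x))/(6L³EI)  [x>a] = -(-7)·6²·(10-8)²·(3·4·10-(3·4+6)·(10-8))/(6·10³·50000) = 441/1562500 m
Superposition: y = Σ y_i = 4123/4687500 m ≈ 0.000880 m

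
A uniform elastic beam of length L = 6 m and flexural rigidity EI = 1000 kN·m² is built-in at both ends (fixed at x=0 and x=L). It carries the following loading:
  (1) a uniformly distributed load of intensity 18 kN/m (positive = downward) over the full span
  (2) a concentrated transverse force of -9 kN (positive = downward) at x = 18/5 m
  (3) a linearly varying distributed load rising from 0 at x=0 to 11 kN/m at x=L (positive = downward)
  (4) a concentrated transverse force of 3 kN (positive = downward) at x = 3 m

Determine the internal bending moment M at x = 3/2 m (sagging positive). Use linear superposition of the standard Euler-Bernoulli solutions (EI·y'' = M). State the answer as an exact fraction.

M(3/2) = 31203/4000 kN·m

Load 1 — uniform load w=18 kN/m over full span:
  M_1 = wLx/2 - wL²/12 - wx²/2 = 18·6·(3/2)/2 - 18·6²/12 - 18·(3/2)²/2 = 27/4 kN·m
Load 2 — point force P=-9 kN at a=18/5 m (b=L-a=12/5):
  M_2 = Pb²(3a+b)x/L³ - Pab²/L²  [x≤a] = (-9)·(12/5)²·(3·(18/5)+(12/5))·(3/2)/6³ - (-9)·(18/5)·(12/5)²/6² = 54/125 kN·m
Load 3 — triangular load w₀=11 kN/m (0→w₀ over full span):
  M_3 = 3w₀Lx/20 - w₀L²/30 - w₀x³/(6L) = 3·11·6·(3/2)/20 - 11·6²/30 - 11·(3/2)³/(6·6) = 99/160 kN·m
Load 4 — point force P=3 kN at a=3 m (b=L-a=3):
  M_4 = Pb²(3a+b)x/L³ - Pab²/L²  [x≤a] = 3·3²·(3·3+3)·(3/2)/6³ - 3·3·3²/6² = 0 kN·m
Superposition: M = Σ M_i = 31203/4000 kN·m ≈ 7.800750 kN·m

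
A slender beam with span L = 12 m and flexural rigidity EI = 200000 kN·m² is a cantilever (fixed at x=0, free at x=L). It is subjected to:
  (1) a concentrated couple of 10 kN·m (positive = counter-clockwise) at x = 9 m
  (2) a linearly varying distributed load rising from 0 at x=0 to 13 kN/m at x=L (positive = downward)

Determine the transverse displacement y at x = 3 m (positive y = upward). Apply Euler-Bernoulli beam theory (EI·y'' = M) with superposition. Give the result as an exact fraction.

Load 1 — applied couple M₀=10 kN·m at a=9 m (b=L-a=3):
  y_1 = M₀x²/(2EI)  [x≤a] = 10·3²/(2·200000) = 9/40000 m
Load 2 — triangular load w₀=13 kN/m (0→w₀ over full span):
  y_2 = (w₀Lx³/12-w₀L²x²/6-w₀x⁵/(120L))/EI = (13·12·3³/12-13·12²·3²/6-13·3⁵/(120·12))/200000 = -393471/32000000 m
Superposition: y = Σ y_i = -386271/32000000 m ≈ -0.012071 m

y(3) = -386271/32000000 m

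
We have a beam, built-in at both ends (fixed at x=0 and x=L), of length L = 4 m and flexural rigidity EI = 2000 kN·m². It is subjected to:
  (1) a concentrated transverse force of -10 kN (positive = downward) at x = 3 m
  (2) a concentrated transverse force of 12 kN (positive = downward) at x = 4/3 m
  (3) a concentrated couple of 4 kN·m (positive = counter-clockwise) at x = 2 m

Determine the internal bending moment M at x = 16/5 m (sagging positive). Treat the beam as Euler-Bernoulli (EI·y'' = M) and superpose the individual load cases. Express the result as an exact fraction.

M(16/5) = -287/120 kN·m

Load 1 — point force P=-10 kN at a=3 m (b=L-a=1):
  M_1 = Pa²(a+3b)(L-x)/L³ - Pa²b/L²  [x>a] = (-10)·3²·(3+3·1)·(4-(16/5))/4³ - (-10)·3²·1/4² = -9/8 kN·m
Load 2 — point force P=12 kN at a=4/3 m (b=L-a=8/3):
  M_2 = Pa²(a+3b)(L-x)/L³ - Pa²b/L²  [x>a] = 12·(4/3)²·((4/3)+3·(8/3))·(4-(16/5))/4³ - 12·(4/3)²·(8/3)/4² = -16/15 kN·m
Load 3 — applied couple M₀=4 kN·m at a=2 m (b=L-a=2):
  M_3 = R_Ax - M_A - M₀  [x>a] with R_A=3/2, M_A=1 = (3/2)·(16/5) - 1 - 4 = -1/5 kN·m
Superposition: M = Σ M_i = -287/120 kN·m ≈ -2.391667 kN·m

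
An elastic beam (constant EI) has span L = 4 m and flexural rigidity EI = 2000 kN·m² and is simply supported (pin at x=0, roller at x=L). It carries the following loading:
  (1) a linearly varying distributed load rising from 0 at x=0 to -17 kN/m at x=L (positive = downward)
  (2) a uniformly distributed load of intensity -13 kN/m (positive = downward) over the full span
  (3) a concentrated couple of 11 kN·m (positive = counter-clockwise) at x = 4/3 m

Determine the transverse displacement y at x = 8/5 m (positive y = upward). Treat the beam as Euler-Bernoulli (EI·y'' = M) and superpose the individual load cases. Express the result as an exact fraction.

Load 1 — triangular load w₀=-17 kN/m (0→w₀ over full span):
  y_1 = -w₀x(7L⁴-10L²x²+3x⁴)/(360LEI) = -(-17)·(8/5)·(7·4⁴-10·4²·(8/5)²+3·(8/5)⁴)/(360·4·2000) = 77588/5859375 m
Load 2 — uniform load w=-13 kN/m over full span:
  y_2 = -wx(L³-2Lx²+x³)/(24EI) = -(-13)·(8/5)·(4³-2·4·(8/5)²+(8/5)³)/(24·2000) = 1612/78125 m
Load 3 — applied couple M₀=11 kN·m at a=4/3 m (b=L-a=8/3):
  y_3 = (M₀x³/(6L)-M₀(x-a)²/2+C₁x)/EI  [x>a] with C₁=M₀(3b²-L²)/(6L)=22/9 = (11·(8/5)³/(6·4)-11·((8/5)-(4/3))²/2+(22/9)·(8/5))/2000 = 253/93750 m
Superposition: y = Σ y_i = 142867/3906250 m ≈ 0.036574 m

y(8/5) = 142867/3906250 m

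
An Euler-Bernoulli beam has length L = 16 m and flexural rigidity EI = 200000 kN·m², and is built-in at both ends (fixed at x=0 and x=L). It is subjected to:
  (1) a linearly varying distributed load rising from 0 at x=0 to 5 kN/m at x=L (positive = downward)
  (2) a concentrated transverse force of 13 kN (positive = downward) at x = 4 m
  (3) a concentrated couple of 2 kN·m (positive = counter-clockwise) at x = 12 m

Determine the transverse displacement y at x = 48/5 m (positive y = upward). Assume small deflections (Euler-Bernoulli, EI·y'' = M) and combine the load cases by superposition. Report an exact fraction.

Load 1 — triangular load w₀=5 kN/m (0→w₀ over full span):
  y_1 = -w₀x²(L-x)²(x+2L)/(120LEI) = -5·(48/5)²·(16-(48/5))²·((48/5)+2·16)/(120·16·200000) = -19968/9765625 m
Load 2 — point force P=13 kN at a=4 m (b=L-a=12):
  y_2 = -Pa²(L-x)²(3bL-(3b+a)(L-x))/(6L³EI)  [x>a] = -13·4²·(16-(48/5))²·(3·12·16-(3·12+4)·(16-(48/5)))/(6·16³·200000) = -26/46875 m
Load 3 — applied couple M₀=2 kN·m at a=12 m (b=L-a=4):
  y_3 = (R_Ax³/6 - M_Ax²/2)/EI  [x≤a] with R_A=9/64, M_A=5/8 = ((9/64)·(48/5)³/6 - (5/8)·(48/5)²/2)/200000 = -63/1562500 m
Superposition: y = Σ y_i = -309341/117187500 m ≈ -0.002640 m

y(48/5) = -309341/117187500 m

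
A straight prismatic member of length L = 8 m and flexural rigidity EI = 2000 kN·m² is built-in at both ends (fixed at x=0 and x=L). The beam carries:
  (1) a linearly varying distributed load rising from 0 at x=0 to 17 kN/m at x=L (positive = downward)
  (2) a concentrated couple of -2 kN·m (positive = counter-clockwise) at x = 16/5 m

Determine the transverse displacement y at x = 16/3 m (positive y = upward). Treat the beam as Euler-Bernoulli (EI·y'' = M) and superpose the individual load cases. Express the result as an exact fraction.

Load 1 — triangular load w₀=17 kN/m (0→w₀ over full span):
  y_1 = -w₀x²(L-x)²(x+2L)/(120LEI) = -17·(16/3)²·(8-(16/3))²·((16/3)+2·8)/(120·8·2000) = -17408/455625 m
Load 2 — applied couple M₀=-2 kN·m at a=16/5 m (b=L-a=24/5):
  y_2 = (R_Ax³/6 - M_Ax²/2 - M₀(x-a)²/2)/EI  [x>a] with R_A=-9/25, M_A=-6/25 = ((-9/25)·(16/3)³/6 - (-6/25)·(16/3)²/2 - (-2)·((16/3)-(16/5))²/2)/2000 = -16/28125 m
Superposition: y = Σ y_i = -88336/2278125 m ≈ -0.038776 m

y(16/3) = -88336/2278125 m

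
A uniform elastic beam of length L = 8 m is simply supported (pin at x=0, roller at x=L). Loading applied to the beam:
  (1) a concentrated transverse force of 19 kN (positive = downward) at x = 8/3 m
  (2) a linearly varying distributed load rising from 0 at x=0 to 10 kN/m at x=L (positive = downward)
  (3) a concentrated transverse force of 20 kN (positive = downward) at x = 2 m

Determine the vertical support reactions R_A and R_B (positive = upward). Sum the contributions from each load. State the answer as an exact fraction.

Load 1 — point force P=19 kN at a=8/3 m (b=L-a=16/3):
  R_A = Pb/L = 19·(16/3)/8 = 38/3 kN
  R_B = Pa/L = 19·(8/3)/8 = 19/3 kN
Load 2 — triangular load w₀=10 kN/m (0→w₀ over full span):
  R_A = w₀L/6 = 10·8/6 = 40/3 kN
  R_B = w₀L/3 = 10·8/3 = 80/3 kN
Load 3 — point force P=20 kN at a=2 m (b=L-a=6):
  R_A = Pb/L = 20·6/8 = 15 kN
  R_B = Pa/L = 20·2/8 = 5 kN
Superposition: R_A = 41 kN, R_B = 38 kN

R_A = 41 kN, R_B = 38 kN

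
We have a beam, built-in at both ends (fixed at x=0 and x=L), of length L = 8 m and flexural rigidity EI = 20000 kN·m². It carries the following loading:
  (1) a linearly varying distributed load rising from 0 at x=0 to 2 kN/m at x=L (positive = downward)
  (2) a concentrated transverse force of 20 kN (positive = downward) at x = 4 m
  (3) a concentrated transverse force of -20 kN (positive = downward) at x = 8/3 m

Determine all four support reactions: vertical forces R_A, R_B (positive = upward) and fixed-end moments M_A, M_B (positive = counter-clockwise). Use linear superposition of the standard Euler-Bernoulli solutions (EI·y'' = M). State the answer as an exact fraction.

R_A = -326/135 kN, M_A = 76/135 kN·m, R_B = 1406/135 kN, M_B = -1964/135 kN·m

Load 1 — triangular load w₀=2 kN/m (0→w₀ over full span):
  R_A = 3w₀L/20 = 3·2·8/20 = 12/5 kN
  M_A = w₀L²/30 = 2·8²/30 = 64/15 kN·m
  R_B = 7w₀L/20 = 7·2·8/20 = 28/5 kN
  M_B = -w₀L²/20 = -2·8²/20 = -32/5 kN·m
Load 2 — point force P=20 kN at a=4 m (b=L-a=4):
  R_A = Pb²(3a+b)/L³ = 20·4²·(3·4+4)/8³ = 10 kN
  M_A = Pab²/L² = 20·4·4²/8² = 20 kN·m
  R_B = Pa²(a+3b)/L³ = 20·4²·(4+3·4)/8³ = 10 kN
  M_B = -Pa²b/L² = -20·4²·4/8² = -20 kN·m
Load 3 — point force P=-20 kN at a=8/3 m (b=L-a=16/3):
  R_A = Pb²(3a+b)/L³ = (-20)·(16/3)²·(3·(8/3)+(16/3))/8³ = -400/27 kN
  M_A = Pab²/L² = (-20)·(8/3)·(16/3)²/8² = -640/27 kN·m
  R_B = Pa²(a+3b)/L³ = (-20)·(8/3)²·((8/3)+3·(16/3))/8³ = -140/27 kN
  M_B = -Pa²b/L² = -(-20)·(8/3)²·(16/3)/8² = 320/27 kN·m
Superposition: R_A = -326/135 kN, M_A = 76/135 kN·m, R_B = 1406/135 kN, M_B = -1964/135 kN·m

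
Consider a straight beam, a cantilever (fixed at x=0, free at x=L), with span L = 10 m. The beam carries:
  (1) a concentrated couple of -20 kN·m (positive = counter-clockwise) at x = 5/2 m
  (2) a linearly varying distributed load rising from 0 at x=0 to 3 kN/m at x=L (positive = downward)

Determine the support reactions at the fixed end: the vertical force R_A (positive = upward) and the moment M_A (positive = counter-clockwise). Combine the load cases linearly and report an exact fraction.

R_A = 15 kN, M_A = 120 kN·m

Load 1 — applied couple M₀=-20 kN·m at a=5/2 m (b=L-a=15/2):
  R_A = 0 kN
  M_A = -M₀ = -(-20) = 20 kN·m
Load 2 — triangular load w₀=3 kN/m (0→w₀ over full span):
  R_A = w₀L/2 = 3·10/2 = 15 kN
  M_A = w₀L²/3 = 3·10²/3 = 100 kN·m
Superposition: R_A = 15 kN, M_A = 120 kN·m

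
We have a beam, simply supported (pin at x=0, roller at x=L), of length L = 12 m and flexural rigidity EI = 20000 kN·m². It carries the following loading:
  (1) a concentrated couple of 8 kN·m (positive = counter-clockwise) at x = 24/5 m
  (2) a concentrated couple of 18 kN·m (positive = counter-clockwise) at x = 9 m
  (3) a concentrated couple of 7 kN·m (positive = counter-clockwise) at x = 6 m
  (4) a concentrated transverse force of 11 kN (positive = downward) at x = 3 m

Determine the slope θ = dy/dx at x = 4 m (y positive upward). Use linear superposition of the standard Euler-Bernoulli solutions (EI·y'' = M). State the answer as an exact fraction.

Load 1 — applied couple M₀=8 kN·m at a=24/5 m (b=L-a=36/5):
  θ_1 = (M₀x²/(2L)+C₁)/EI  [x≤a] with C₁=M₀(3b²-L²)/(6L)=32/25 = (8·4²/(2·12)+(32/25))/20000 = 31/93750 rad
Load 2 — applied couple M₀=18 kN·m at a=9 m (b=L-a=3):
  θ_2 = (M₀x²/(2L)+C₁)/EI  [x≤a] with C₁=M₀(3b²-L²)/(6L)=-117/4 = (18·4²/(2·12)+(-117/4))/20000 = -69/80000 rad
Load 3 — applied couple M₀=7 kN·m at a=6 m (b=L-a=6):
  θ_3 = (M₀x²/(2L)+C₁)/EI  [x≤a] with C₁=M₀(3b²-L²)/(6L)=-7/2 = (7·4²/(2·12)+(-7/2))/20000 = 7/120000 rad
Load 4 — point force P=11 kN at a=3 m (b=L-a=9):
  θ_4 = -Pa(2L²-6Lx+3x²+a²)/(6LEI)  [x>a] = -11·3·(2·12²-6·12·4+3·4²+3²)/(6·12·20000) = -209/160000 rad
Superposition: θ = Σ θ_i = -7119/4000000 rad ≈ -0.001780 rad

θ(4) = -7119/4000000 rad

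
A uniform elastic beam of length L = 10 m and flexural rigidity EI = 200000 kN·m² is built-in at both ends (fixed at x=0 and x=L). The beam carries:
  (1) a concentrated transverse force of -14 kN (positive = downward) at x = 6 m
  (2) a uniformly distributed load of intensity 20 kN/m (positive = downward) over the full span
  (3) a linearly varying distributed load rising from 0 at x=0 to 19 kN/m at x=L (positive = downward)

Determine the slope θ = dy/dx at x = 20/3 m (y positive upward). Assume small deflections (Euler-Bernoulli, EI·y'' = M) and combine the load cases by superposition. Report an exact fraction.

Load 1 — point force P=-14 kN at a=6 m (b=L-a=4):
  θ_1 = Pa²(L-x)(2bL-(3b+a)(L-x))/(2L³EI)  [x>a] = (-14)·6²·(10-(20/3))·(2·4·10-(3·4+6)·(10-(20/3)))/(2·10³·200000) = -21/250000 rad
Load 2 — uniform load w=20 kN/m over full span:
  θ_2 = -wx(L-x)(L-2x)/(12EI) = -20·(20/3)·(10-(20/3))·(10-2·(20/3))/(12·200000) = 1/1620 rad
Load 3 — triangular load w₀=19 kN/m (0→w₀ over full span):
  θ_3 = -w₀(2x(L-x)(L-2x)(x+2L)+x²(L-x)²)/(120LEI) = -19·(2·(20/3)·(10-(20/3))·(10-2·(20/3))·((20/3)+2·10)+(20/3)²·(10-(20/3))²)/(120·10·200000) = 133/486000 rad
Superposition: θ = Σ θ_i = 24511/30375000 rad ≈ 0.000807 rad

θ(20/3) = 24511/30375000 rad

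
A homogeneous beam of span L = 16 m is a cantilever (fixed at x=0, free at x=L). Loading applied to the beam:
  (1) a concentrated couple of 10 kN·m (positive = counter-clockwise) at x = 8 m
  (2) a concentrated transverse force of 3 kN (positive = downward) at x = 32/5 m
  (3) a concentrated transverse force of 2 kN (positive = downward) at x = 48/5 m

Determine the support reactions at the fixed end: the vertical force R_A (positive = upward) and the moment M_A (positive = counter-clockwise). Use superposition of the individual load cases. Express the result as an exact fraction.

Load 1 — applied couple M₀=10 kN·m at a=8 m (b=L-a=8):
  R_A = 0 kN
  M_A = -M₀ = -10 kN·m
Load 2 — point force P=3 kN at a=32/5 m (b=L-a=48/5):
  R_A = P = 3 kN
  M_A = Pa = 3·(32/5) = 96/5 kN·m
Load 3 — point force P=2 kN at a=48/5 m (b=L-a=32/5):
  R_A = P = 2 kN
  M_A = Pa = 2·(48/5) = 96/5 kN·m
Superposition: R_A = 5 kN, M_A = 142/5 kN·m

R_A = 5 kN, M_A = 142/5 kN·m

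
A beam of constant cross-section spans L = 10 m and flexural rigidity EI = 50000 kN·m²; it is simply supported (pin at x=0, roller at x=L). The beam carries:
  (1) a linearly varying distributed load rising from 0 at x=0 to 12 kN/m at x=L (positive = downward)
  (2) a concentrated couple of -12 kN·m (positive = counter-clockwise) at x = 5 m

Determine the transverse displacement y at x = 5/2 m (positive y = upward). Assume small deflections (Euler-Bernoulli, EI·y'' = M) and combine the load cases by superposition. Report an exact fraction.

y(5/2) = -2677/256000 m

Load 1 — triangular load w₀=12 kN/m (0→w₀ over full span):
  y_1 = -w₀x(7L⁴-10L²x²+3x⁴)/(360LEI) = -12·(5/2)·(7·10⁴-10·10²·(5/2)²+3·(5/2)⁴)/(360·10·50000) = -109/10240 m
Load 2 — applied couple M₀=-12 kN·m at a=5 m (b=L-a=5):
  y_2 = (M₀x³/(6L)+C₁x)/EI  [x≤a] with C₁=M₀(3b²-L²)/(6L)=5 = ((-12)·(5/2)³/(6·10)+5·(5/2))/50000 = 3/16000 m
Superposition: y = Σ y_i = -2677/256000 m ≈ -0.010457 m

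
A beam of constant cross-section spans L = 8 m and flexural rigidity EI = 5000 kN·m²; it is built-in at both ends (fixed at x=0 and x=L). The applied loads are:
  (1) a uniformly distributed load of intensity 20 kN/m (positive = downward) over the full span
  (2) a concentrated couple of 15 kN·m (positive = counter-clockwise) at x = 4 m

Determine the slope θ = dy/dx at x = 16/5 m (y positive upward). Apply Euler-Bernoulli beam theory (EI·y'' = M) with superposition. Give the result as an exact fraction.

θ(16/5) = -241/31250 rad

Load 1 — uniform load w=20 kN/m over full span:
  θ_1 = -wx(L-x)(L-2x)/(12EI) = -20·(16/5)·(8-(16/5))·(8-2·(16/5))/(12·5000) = -128/15625 rad
Load 2 — applied couple M₀=15 kN·m at a=4 m (b=L-a=4):
  θ_2 = (R_Ax²/2 - M_Ax)/EI  [x≤a] with R_A=45/16, M_A=15/4 = ((45/16)·(16/5)²/2 - (15/4)·(16/5))/5000 = 3/6250 rad
Superposition: θ = Σ θ_i = -241/31250 rad ≈ -0.007712 rad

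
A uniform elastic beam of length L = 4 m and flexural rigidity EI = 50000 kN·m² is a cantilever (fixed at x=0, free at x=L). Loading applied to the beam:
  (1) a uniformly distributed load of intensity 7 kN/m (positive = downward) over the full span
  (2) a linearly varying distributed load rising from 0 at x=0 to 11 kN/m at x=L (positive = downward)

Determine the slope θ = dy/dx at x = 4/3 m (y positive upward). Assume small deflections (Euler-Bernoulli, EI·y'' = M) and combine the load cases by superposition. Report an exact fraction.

Load 1 — uniform load w=7 kN/m over full span:
  θ_1 = -wx(x²-3Lx+3L²)/(6EI) = -7·(4/3)·((4/3)²-3·4·(4/3)+3·4²)/(6·50000) = -266/253125 rad
Load 2 — triangular load w₀=11 kN/m (0→w₀ over full span):
  θ_2 = (w₀Lx²/4-w₀L²x/3-w₀x⁴/(24L))/EI = (11·4·(4/3)²/4-11·4²·(4/3)/3-11·(4/3)⁴/(24·4))/50000 = -1793/1518750 rad
Superposition: θ = Σ θ_i = -3389/1518750 rad ≈ -0.002231 rad

θ(4/3) = -3389/1518750 rad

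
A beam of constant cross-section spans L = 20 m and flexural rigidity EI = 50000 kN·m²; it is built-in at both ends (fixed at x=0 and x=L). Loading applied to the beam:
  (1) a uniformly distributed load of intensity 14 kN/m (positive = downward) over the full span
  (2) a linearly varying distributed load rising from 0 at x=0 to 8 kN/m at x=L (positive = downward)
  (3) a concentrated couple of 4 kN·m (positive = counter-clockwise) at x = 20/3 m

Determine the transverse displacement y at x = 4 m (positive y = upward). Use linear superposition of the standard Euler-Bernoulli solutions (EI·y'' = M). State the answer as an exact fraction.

y(4) = -42008/703125 m

Load 1 — uniform load w=14 kN/m over full span:
  y_1 = -wx²(L-x)²/(24EI) = -14·4²·(20-4)²/(24·50000) = -448/9375 m
Load 2 — triangular load w₀=8 kN/m (0→w₀ over full span):
  y_2 = -w₀x²(L-x)²(x+2L)/(120LEI) = -8·4²·(20-4)²·(4+2·20)/(120·20·50000) = -2816/234375 m
Load 3 — applied couple M₀=4 kN·m at a=20/3 m (b=L-a=40/3):
  y_3 = (R_Ax³/6 - M_Ax²/2)/EI  [x≤a] with R_A=4/15, M_A=0 = ((4/15)·4³/6 - 0·4²/2)/50000 = 8/140625 m
Superposition: y = Σ y_i = -42008/703125 m ≈ -0.059745 m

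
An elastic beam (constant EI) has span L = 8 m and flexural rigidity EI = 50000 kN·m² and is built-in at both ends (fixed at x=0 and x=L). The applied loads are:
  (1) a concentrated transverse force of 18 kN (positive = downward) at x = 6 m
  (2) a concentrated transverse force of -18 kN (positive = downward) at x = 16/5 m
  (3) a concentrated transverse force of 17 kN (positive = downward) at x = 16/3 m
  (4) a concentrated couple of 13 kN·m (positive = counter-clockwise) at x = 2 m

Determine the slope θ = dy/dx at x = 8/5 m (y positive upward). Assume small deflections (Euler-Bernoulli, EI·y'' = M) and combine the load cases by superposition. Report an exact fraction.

θ(8/5) = 71831/527343750 rad

Load 1 — point force P=18 kN at a=6 m (b=L-a=2):
  θ_1 = -Pb²x(2aL-(3a+b)x)/(2L³EI)  [x≤a] = -18·2²·(8/5)·(2·6·8-(3·6+2)·(8/5))/(2·8³·50000) = -9/62500 rad
Load 2 — point force P=-18 kN at a=16/5 m (b=L-a=24/5):
  θ_2 = -Pb²x(2aL-(3a+b)x)/(2L³EI)  [x≤a] = -(-18)·(24/5)²·(8/5)·(2·(16/5)·8-(3·(16/5)+(24/5))·(8/5))/(2·8³·50000) = 3564/9765625 rad
Load 3 — point force P=17 kN at a=16/3 m (b=L-a=8/3):
  θ_3 = -Pb²x(2aL-(3a+b)x)/(2L³EI)  [x≤a] = -17·(8/3)²·(8/5)·(2·(16/3)·8-(3·(16/3)+(8/3))·(8/5))/(2·8³·50000) = -442/2109375 rad
Load 4 — applied couple M₀=13 kN·m at a=2 m (b=L-a=6):
  θ_4 = (R_Ax²/2 - M_Ax)/EI  [x≤a] with R_A=117/64, M_A=-39/16 = ((117/64)·(8/5)²/2 - (-39/16)·(8/5))/50000 = 39/312500 rad
Superposition: θ = Σ θ_i = 71831/527343750 rad ≈ 0.000136 rad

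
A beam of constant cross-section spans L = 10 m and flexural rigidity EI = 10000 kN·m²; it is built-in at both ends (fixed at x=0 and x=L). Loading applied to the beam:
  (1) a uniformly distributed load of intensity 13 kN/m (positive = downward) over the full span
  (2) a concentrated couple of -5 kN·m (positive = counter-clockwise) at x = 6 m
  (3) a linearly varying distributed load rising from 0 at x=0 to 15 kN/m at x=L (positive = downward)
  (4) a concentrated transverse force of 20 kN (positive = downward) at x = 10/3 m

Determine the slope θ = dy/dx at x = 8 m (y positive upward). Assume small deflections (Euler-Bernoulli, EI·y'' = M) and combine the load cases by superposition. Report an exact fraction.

Load 1 — uniform load w=13 kN/m over full span:
  θ_1 = -wx(L-x)(L-2x)/(12EI) = -13·8·(10-8)·(10-2·8)/(12·10000) = 13/1250 rad
Load 2 — applied couple M₀=-5 kN·m at a=6 m (b=L-a=4):
  θ_2 = (R_Ax²/2 - M_Ax - M₀(x-a))/EI  [x>a] with R_A=-18/25, M_A=-8/5 = ((-18/25)·8²/2 - (-8/5)·8 - (-5)·(8-6))/10000 = -3/125000 rad
Load 3 — triangular load w₀=15 kN/m (0→w₀ over full span):
  θ_3 = -w₀(2x(L-x)(L-2x)(x+2L)+x²(L-x)²)/(120LEI) = -15·(2·8·(10-8)·(10-2·8)·(8+2·10)+8²·(10-8)²)/(120·10·10000) = 4/625 rad
Load 4 — point force P=20 kN at a=10/3 m (b=L-a=20/3):
  θ_4 = Pa²(L-x)(2bL-(3b+a)(L-x))/(2L³EI)  [x>a] = 20·(10/3)²·(10-8)·(2·(20/3)·10-(3·(20/3)+(10/3))·(10-8))/(2·10³·10000) = 13/6750 rad
Superposition: θ = Σ θ_i = 63119/3375000 rad ≈ 0.018702 rad

θ(8) = 63119/3375000 rad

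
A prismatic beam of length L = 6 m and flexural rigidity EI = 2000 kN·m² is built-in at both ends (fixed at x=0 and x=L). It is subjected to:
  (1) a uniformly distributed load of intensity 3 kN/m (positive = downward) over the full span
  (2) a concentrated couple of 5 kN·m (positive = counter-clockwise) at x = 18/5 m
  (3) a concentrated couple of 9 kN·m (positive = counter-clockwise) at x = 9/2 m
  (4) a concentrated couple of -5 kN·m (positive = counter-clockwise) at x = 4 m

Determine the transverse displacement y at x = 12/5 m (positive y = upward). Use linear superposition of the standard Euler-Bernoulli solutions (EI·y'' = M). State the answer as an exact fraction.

y(12/5) = -16433/2500000 m

Load 1 — uniform load w=3 kN/m over full span:
  y_1 = -wx²(L-x)²/(24EI) = -3·(12/5)²·(6-(12/5))²/(24·2000) = -729/156250 m
Load 2 — applied couple M₀=5 kN·m at a=18/5 m (b=L-a=12/5):
  y_2 = (R_Ax³/6 - M_Ax²/2)/EI  [x≤a] with R_A=6/5, M_A=8/5 = ((6/5)·(12/5)³/6 - (8/5)·(12/5)²/2)/2000 = -72/78125 m
Load 3 — applied couple M₀=9 kN·m at a=9/2 m (b=L-a=3/2):
  y_3 = (R_Ax³/6 - M_Ax²/2)/EI  [x≤a] with R_A=27/16, M_A=45/16 = ((27/16)·(12/5)³/6 - (45/16)·(12/5)²/2)/2000 = -1053/500000 m
Load 4 — applied couple M₀=-5 kN·m at a=4 m (b=L-a=2):
  y_4 = (R_Ax³/6 - M_Ax²/2)/EI  [x≤a] with R_A=-10/9, M_A=-5/3 = ((-10/9)·(12/5)³/6 - (-5/3)·(12/5)²/2)/2000 = 7/6250 m
Superposition: y = Σ y_i = -16433/2500000 m ≈ -0.006573 m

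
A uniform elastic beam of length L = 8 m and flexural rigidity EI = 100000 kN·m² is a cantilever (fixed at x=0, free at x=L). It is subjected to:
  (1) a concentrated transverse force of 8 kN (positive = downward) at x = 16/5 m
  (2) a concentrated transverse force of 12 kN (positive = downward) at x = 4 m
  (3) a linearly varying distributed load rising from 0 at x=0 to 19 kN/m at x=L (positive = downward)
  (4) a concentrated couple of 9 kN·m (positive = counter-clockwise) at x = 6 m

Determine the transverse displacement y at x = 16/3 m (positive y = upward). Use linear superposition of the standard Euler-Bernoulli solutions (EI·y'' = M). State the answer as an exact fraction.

y(16/3) = -12413864/284765625 m

Load 1 — point force P=8 kN at a=16/5 m (b=L-a=24/5):
  y_1 = -Pa²(3x-a)/(6EI)  [x>a] = -8·(16/5)²·(3·(16/3)-(16/5))/(6·100000) = -2048/1171875 m
Load 2 — point force P=12 kN at a=4 m (b=L-a=4):
  y_2 = -Pa²(3x-a)/(6EI)  [x>a] = -12·4²·(3·(16/3)-4)/(6·100000) = -12/3125 m
Load 3 — triangular load w₀=19 kN/m (0→w₀ over full span):
  y_3 = (w₀Lx³/12-w₀L²x²/6-w₀x⁵/(120L))/EI = (19·8·(16/3)³/12-19·8²·(16/3)²/6-19·(16/3)⁵/(120·8))/100000 = -447488/11390625 m
Load 4 — applied couple M₀=9 kN·m at a=6 m (b=L-a=2):
  y_4 = M₀x²/(2EI)  [x≤a] = 9·(16/3)²/(2·100000) = 4/3125 m
Superposition: y = Σ y_i = -12413864/284765625 m ≈ -0.043593 m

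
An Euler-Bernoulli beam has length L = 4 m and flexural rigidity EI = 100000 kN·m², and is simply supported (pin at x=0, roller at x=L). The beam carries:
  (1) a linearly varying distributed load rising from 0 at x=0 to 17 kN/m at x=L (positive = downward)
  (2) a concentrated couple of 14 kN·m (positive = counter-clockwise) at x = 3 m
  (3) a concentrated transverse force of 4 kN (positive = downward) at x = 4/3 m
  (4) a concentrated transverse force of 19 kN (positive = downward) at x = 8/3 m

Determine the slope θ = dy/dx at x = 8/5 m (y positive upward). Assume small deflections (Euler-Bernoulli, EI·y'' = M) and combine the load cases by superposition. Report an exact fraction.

Load 1 — triangular load w₀=17 kN/m (0→w₀ over full span):
  θ_1 = -w₀(7L⁴-30L²x²+15x⁴)/(360LEI) = -17·(7·4⁴-30·4²·(8/5)²+15·(8/5)⁴)/(360·4·100000) = -5491/70312500 rad
Load 2 — applied couple M₀=14 kN·m at a=3 m (b=L-a=1):
  θ_2 = (M₀x²/(2L)+C₁)/EI  [x≤a] with C₁=M₀(3b²-L²)/(6L)=-91/12 = (14·(8/5)²/(2·4)+(-91/12))/100000 = -931/30000000 rad
Load 3 — point force P=4 kN at a=4/3 m (b=L-a=8/3):
  θ_3 = -Pa(2L²-6Lx+3x²+a²)/(6LEI)  [x>a] = -4·(4/3)·(2·4²-6·4·(8/5)+3·(8/5)²+(4/3)²)/(6·4·100000) = -43/6328125 rad
Load 4 — point force P=19 kN at a=8/3 m (b=L-a=4/3):
  θ_4 = -Pb(L²-b²-3x²)/(6LEI)  [x≤a] = -19·(4/3)·(4²-(4/3)²-3·(8/5)²)/(6·4·100000) = -437/6328125 rad
Superposition: θ = Σ θ_i = -1248611/6750000000 rad ≈ -0.000185 rad

θ(8/5) = -1248611/6750000000 rad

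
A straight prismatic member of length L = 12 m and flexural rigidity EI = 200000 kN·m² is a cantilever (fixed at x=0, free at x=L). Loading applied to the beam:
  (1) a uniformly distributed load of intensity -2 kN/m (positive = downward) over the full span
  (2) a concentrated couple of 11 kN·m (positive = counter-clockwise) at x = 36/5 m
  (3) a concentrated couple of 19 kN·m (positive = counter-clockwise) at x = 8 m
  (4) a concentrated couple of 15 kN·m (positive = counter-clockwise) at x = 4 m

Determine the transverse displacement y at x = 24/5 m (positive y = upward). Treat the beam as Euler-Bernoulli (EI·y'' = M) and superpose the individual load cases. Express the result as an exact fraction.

y(24/5) = 138621/15625000 m

Load 1 — uniform load w=-2 kN/m over full span:
  y_1 = -wx²(x²-4Lx+6L²)/(24EI) = -(-2)·(24/5)²·((24/5)²-4·12·(24/5)+6·12²)/(24·200000) = 12312/1953125 m
Load 2 — applied couple M₀=11 kN·m at a=36/5 m (b=L-a=24/5):
  y_2 = M₀x²/(2EI)  [x≤a] = 11·(24/5)²/(2·200000) = 99/156250 m
Load 3 — applied couple M₀=19 kN·m at a=8 m (b=L-a=4):
  y_3 = M₀x²/(2EI)  [x≤a] = 19·(24/5)²/(2·200000) = 171/156250 m
Load 4 — applied couple M₀=15 kN·m at a=4 m (b=L-a=8):
  y_4 = M₀a(2x-a)/(2EI)  [x>a] = 15·4·(2·(24/5)-4)/(2·200000) = 21/25000 m
Superposition: y = Σ y_i = 138621/15625000 m ≈ 0.008872 m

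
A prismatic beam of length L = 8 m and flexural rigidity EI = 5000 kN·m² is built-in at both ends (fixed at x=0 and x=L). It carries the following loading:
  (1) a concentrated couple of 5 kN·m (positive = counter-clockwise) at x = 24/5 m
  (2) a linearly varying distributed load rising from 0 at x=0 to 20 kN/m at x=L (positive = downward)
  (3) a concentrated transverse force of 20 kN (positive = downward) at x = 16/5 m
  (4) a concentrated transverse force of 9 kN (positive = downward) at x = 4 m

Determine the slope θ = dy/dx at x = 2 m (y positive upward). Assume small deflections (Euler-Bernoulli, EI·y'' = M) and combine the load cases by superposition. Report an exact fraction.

θ(2) = -1739/125000 rad

Load 1 — applied couple M₀=5 kN·m at a=24/5 m (b=L-a=16/5):
  θ_1 = (R_Ax²/2 - M_Ax)/EI  [x≤a] with R_A=9/10, M_A=8/5 = ((9/10)·2²/2 - (8/5)·2)/5000 = -7/25000 rad
Load 2 — triangular load w₀=20 kN/m (0→w₀ over full span):
  θ_2 = -w₀(2x(L-x)(L-2x)(x+2L)+x²(L-x)²)/(120LEI) = -20·(2·2·(8-2)·(8-2·2)·(2+2·8)+2²·(8-2)²)/(120·8·5000) = -39/5000 rad
Load 3 — point force P=20 kN at a=16/5 m (b=L-a=24/5):
  θ_3 = -Pb²x(2aL-(3a+b)x)/(2L³EI)  [x≤a] = -20·(24/5)²·2·(2·(16/5)·8-(3·(16/5)+(24/5))·2)/(2·8³·5000) = -63/15625 rad
Load 4 — point force P=9 kN at a=4 m (b=L-a=4):
  θ_4 = -Pb²x(2aL-(3a+b)x)/(2L³EI)  [x≤a] = -9·4²·2·(2·4·8-(3·4+4)·2)/(2·8³·5000) = -9/5000 rad
Superposition: θ = Σ θ_i = -1739/125000 rad ≈ -0.013912 rad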